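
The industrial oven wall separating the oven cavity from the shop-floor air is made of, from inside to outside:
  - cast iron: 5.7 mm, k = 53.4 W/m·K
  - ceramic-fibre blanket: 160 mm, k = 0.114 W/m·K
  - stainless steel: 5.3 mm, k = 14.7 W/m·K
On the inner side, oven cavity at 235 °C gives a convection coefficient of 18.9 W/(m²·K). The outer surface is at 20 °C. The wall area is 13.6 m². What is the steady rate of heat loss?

Using the resistance-network approach (series):
R_inner film = 1/(h_i·A) = 1/(18.9×13.6) = 0.00389 K/W
R_cast iron = L/(kA) = 0.0057/(53.4×13.6) = 7.849×10^-6 K/W
R_ceramic-fibre blanket = L/(kA) = 0.16/(0.114×13.6) = 0.1032 K/W
R_stainless steel = L/(kA) = 0.0053/(14.7×13.6) = 2.651×10^-5 K/W
R_total = 0.1071 K/W
Q = ΔT / R_total = 215 / 0.1071

Q ≈ 2010 W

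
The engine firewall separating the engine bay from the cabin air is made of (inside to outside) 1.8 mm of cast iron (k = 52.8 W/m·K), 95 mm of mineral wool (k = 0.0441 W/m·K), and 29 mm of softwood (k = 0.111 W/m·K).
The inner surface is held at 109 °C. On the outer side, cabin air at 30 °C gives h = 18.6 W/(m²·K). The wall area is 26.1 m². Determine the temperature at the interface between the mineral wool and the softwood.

Model the wall as resistances in series:
R_cast iron = L/(kA) = 0.0018/(52.8×26.1) = 1.306×10^-6 K/W
R_mineral wool = L/(kA) = 0.095/(0.0441×26.1) = 0.08254 K/W
R_softwood = L/(kA) = 0.029/(0.111×26.1) = 0.01001 K/W
R_outer film = 1/(h_o·A) = 1/(18.6×26.1) = 0.00206 K/W
R_total = 0.09461 K/W;  Q = ΔT/R_total = 79/0.09461 = 835 W
T_interface = T_inner − Q·ΣR(inner→interface) = 109 − 835×0.08254

T ≈ 40.1 °C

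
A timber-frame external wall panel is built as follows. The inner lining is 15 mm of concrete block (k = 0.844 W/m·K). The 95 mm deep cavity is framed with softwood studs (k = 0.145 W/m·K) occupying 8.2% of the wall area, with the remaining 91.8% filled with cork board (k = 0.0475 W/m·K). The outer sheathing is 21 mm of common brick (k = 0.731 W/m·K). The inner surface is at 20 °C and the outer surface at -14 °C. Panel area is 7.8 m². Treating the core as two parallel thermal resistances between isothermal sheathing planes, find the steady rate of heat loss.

Sheathing layers in series; stud and cavity paths in parallel between them.
R_inner = 0.015/(0.844×7.8) = 0.002279 K/W
R_stud  = 0.095/(0.145×0.082×7.8) = 1.024 K/W
R_cav   = 0.095/(0.0475×0.918×7.8) = 0.2793 K/W
1/R_core = 1/R_stud + 1/R_cav → R_core = 0.2195 K/W
R_outer = 0.021/(0.731×7.8) = 0.003683 K/W
R_total = 0.2254 K/W
Q = ΔT/R_total = 34/0.2254

Q ≈ 151 W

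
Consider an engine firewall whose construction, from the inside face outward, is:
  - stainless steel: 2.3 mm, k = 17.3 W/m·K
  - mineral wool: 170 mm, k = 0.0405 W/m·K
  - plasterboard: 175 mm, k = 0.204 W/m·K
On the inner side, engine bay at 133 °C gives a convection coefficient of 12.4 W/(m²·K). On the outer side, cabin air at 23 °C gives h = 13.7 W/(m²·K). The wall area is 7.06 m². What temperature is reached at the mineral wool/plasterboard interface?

T ≈ 42.7 °C

Series thermal resistances:
R_inner film = 1/(h_i·A) = 1/(12.4×7.06) = 0.01142 K/W
R_stainless steel = L/(kA) = 0.0023/(17.3×7.06) = 1.883×10^-5 K/W
R_mineral wool = L/(kA) = 0.17/(0.0405×7.06) = 0.5946 K/W
R_plasterboard = L/(kA) = 0.175/(0.204×7.06) = 0.1215 K/W
R_outer film = 1/(h_o·A) = 1/(13.7×7.06) = 0.01034 K/W
R_total = 0.7378 K/W;  Q = ΔT/R_total = 110/0.7378 = 149.1 W
T_interface = T_inner − Q·ΣR(inner→interface) = 133 − 149×0.606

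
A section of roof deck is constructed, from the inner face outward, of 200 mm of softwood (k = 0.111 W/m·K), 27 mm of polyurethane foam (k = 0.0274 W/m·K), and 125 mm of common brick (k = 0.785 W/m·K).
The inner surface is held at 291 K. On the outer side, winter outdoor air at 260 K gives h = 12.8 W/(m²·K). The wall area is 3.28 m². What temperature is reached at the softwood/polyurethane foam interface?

T ≈ 273 K

Thermal resistances in series:
R_softwood = L/(kA) = 0.2/(0.111×3.28) = 0.5493 K/W
R_polyurethane foam = L/(kA) = 0.027/(0.0274×3.28) = 0.3004 K/W
R_common brick = L/(kA) = 0.125/(0.785×3.28) = 0.04855 K/W
R_outer film = 1/(h_o·A) = 1/(12.8×3.28) = 0.02382 K/W
R_total = 0.9221 K/W;  Q = ΔT/R_total = 31/0.9221 = 33.62 W
T_interface = T_inner − Q·ΣR(inner→interface) = 291 − 33.6×0.5493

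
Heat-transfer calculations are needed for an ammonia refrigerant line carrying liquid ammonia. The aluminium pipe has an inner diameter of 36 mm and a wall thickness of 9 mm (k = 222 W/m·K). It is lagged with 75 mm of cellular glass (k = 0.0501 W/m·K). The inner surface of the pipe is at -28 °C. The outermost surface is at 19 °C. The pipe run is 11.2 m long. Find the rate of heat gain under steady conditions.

Treating each annulus and film as a series resistance:
R_aluminium pipe wall = ln(27/18)/(2π×222×11.2) = 2.595×10^-5 K/W
R_cellular glass = ln(102/27)/(2π×0.0501×11.2) = 0.377 K/W
R_total = 0.377 K/W
Q = ΔT/R_total = 47/0.377

Q ≈ 125 W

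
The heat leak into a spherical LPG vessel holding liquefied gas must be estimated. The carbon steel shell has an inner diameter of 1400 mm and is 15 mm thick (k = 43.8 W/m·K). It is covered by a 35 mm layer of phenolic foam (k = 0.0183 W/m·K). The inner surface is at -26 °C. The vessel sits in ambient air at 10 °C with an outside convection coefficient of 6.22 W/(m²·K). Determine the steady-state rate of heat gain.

Q ≈ 117 W

Spherical conduction: R = (1/r_in − 1/r_out)/(4πk) per layer; series-sum.
R_carbon steel shell = (1/0.7 − 1/0.715)/(4π×43.8) = 5.445×10^-5 K/W
R_phenolic foam = (1/0.715 − 1/0.75)/(4π×0.0183) = 0.2838 K/W
R_outer film = 1/(h·4πr_o²) = 1/(6.22×4π×0.75²) = 0.02274 K/W
R_total = 0.3066 K/W
Q = ΔT/R_total = 36/0.3066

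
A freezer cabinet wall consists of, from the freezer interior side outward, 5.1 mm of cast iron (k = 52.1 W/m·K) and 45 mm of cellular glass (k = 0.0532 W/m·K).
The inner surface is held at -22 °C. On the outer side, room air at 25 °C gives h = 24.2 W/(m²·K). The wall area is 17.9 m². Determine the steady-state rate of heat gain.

Model the wall as resistances in series:
R_cast iron = L/(kA) = 0.0051/(52.1×17.9) = 5.469×10^-6 K/W
R_cellular glass = L/(kA) = 0.045/(0.0532×17.9) = 0.04726 K/W
R_outer film = 1/(h_o·A) = 1/(24.2×17.9) = 0.002309 K/W
R_total = 0.04957 K/W
Q = ΔT / R_total = 47 / 0.04957

Q ≈ 948 W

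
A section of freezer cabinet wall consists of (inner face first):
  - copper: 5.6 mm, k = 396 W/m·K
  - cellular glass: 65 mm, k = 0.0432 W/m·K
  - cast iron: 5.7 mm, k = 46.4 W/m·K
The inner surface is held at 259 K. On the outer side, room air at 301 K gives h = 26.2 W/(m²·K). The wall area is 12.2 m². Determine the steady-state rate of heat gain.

Q ≈ 332 W

Model the wall as resistances in series:
R_copper = L/(kA) = 0.0056/(396×12.2) = 1.159×10^-6 K/W
R_cellular glass = L/(kA) = 0.065/(0.0432×12.2) = 0.1233 K/W
R_cast iron = L/(kA) = 0.0057/(46.4×12.2) = 1.007×10^-5 K/W
R_outer film = 1/(h_o·A) = 1/(26.2×12.2) = 0.003129 K/W
R_total = 0.1265 K/W
Q = ΔT / R_total = 42 / 0.1265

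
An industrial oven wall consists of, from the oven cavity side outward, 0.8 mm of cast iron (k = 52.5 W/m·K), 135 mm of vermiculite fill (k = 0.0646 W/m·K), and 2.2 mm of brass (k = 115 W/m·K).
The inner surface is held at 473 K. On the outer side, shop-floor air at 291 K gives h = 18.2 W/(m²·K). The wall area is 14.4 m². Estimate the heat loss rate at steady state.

Series thermal resistances:
R_cast iron = L/(kA) = 0.0008/(52.5×14.4) = 1.058×10^-6 K/W
R_vermiculite fill = L/(kA) = 0.135/(0.0646×14.4) = 0.1451 K/W
R_brass = L/(kA) = 0.0022/(115×14.4) = 1.329×10^-6 K/W
R_outer film = 1/(h_o·A) = 1/(18.2×14.4) = 0.003816 K/W
R_total = 0.1489 K/W
Q = ΔT / R_total = 182 / 0.1489

Q ≈ 1220 W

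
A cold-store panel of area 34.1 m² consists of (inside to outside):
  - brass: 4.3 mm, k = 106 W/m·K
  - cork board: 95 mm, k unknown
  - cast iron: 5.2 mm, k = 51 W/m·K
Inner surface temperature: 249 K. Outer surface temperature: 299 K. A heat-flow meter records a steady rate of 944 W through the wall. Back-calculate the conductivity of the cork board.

Using the resistance-network approach (series):
R_brass = L/(kA) = 0.0043/(106×34.1) = 1.19×10^-6 K/W
R_cast iron = L/(kA) = 0.0052/(51×34.1) = 2.99×10^-6 K/W
Sum of known resistances R_other = 4.18×10^-6 K/W
Total R = ΔT/Q = 50/944 = 0.05297 K/W
R_cork board = R_total − R_other = 0.05296 K/W
k = L/(R·A) = 0.095/(0.05296×34.1)

k ≈ 0.0526 W/(m·K)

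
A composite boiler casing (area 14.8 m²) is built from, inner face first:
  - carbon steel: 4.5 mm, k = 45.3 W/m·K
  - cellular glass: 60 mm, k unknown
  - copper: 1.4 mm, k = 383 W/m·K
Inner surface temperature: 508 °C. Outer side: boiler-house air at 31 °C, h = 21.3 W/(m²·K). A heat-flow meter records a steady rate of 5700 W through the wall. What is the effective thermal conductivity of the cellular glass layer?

Treating each layer as a thermal resistance in series:
R_carbon steel = L/(kA) = 0.0045/(45.3×14.8) = 6.712×10^-6 K/W
R_copper = L/(kA) = 0.0014/(383×14.8) = 2.47×10^-7 K/W
R_outer film = 1/(h_o·A) = 1/(21.3×14.8) = 0.003172 K/W
Sum of known resistances R_other = 0.003179 K/W
Total R = ΔT/Q = 477/5700 = 0.08368 K/W
R_cellular glass = R_total − R_other = 0.08051 K/W
k = L/(R·A) = 0.06/(0.08051×14.8)

k ≈ 0.0504 W/(m·K)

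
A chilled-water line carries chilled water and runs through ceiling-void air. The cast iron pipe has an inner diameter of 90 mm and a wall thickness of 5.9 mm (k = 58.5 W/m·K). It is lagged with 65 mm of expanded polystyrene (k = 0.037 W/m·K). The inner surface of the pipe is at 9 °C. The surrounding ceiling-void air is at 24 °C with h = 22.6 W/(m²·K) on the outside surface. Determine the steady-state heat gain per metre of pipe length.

q′ ≈ 4.17 W/m

Treating each annulus and film as a series resistance:
R_cast iron pipe wall = ln(50.9/45)/(2π×58.5×1) = 3.352×10^-4 K/W
R_expanded polystyrene = ln(115.9/50.9)/(2π×0.037×1) = 3.54 K/W
R_outer film = 1/(h_o·2πr_oL) = 1/(22.6×2π×0.1159×1) = 0.06076 K/W
R_total = 3.601 K/W
Q = ΔT/R_total = 15/3.601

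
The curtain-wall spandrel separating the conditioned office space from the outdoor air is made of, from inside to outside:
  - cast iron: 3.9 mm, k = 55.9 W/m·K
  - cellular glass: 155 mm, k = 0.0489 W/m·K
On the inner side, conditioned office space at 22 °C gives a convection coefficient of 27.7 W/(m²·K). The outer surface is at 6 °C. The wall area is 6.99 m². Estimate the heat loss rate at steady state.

Q ≈ 34.9 W

Thermal resistances in series:
R_inner film = 1/(h_i·A) = 1/(27.7×6.99) = 0.005165 K/W
R_cast iron = L/(kA) = 0.0039/(55.9×6.99) = 9.981×10^-6 K/W
R_cellular glass = L/(kA) = 0.155/(0.0489×6.99) = 0.4535 K/W
R_total = 0.4586 K/W
Q = ΔT / R_total = 16 / 0.4586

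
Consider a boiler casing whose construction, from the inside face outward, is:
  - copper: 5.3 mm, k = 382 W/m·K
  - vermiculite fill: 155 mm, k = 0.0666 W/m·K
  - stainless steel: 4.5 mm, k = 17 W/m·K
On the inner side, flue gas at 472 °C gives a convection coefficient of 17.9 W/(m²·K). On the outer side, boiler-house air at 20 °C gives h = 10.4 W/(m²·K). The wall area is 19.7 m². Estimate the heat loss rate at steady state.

Thermal resistances in series:
R_inner film = 1/(h_i·A) = 1/(17.9×19.7) = 0.002836 K/W
R_copper = L/(kA) = 0.0053/(382×19.7) = 7.043×10^-7 K/W
R_vermiculite fill = L/(kA) = 0.155/(0.0666×19.7) = 0.1181 K/W
R_stainless steel = L/(kA) = 0.0045/(17×19.7) = 1.344×10^-5 K/W
R_outer film = 1/(h_o·A) = 1/(10.4×19.7) = 0.004881 K/W
R_total = 0.1259 K/W
Q = ΔT / R_total = 452 / 0.1259

Q ≈ 3590 W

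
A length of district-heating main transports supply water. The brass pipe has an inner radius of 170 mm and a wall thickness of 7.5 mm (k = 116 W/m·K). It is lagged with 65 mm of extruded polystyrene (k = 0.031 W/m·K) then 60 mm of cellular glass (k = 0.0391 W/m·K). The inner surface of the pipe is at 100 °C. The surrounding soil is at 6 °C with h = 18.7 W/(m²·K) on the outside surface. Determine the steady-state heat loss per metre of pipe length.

q′ ≈ 37.2 W/m

Cylindrical conduction, so R = ln(r₂/r₁)/(2πkL) per layer, in series:
R_brass pipe wall = ln(177.5/170)/(2π×116×1) = 5.923×10^-5 K/W
R_extruded polystyrene = ln(242.5/177.5)/(2π×0.031×1) = 1.602 K/W
R_cellular glass = ln(302.5/242.5)/(2π×0.0391×1) = 0.8999 K/W
R_outer film = 1/(h_o·2πr_oL) = 1/(18.7×2π×0.3025×1) = 0.02814 K/W
R_total = 2.53 K/W
Q = ΔT/R_total = 94/2.53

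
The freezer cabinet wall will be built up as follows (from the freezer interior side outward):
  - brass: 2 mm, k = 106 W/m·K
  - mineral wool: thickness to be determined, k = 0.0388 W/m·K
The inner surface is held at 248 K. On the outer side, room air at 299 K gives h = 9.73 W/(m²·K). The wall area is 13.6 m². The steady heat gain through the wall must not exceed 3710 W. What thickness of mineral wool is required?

Model the wall as resistances in series:
R_brass = L/(kA) = 0.002/(106×13.6) = 1.387×10^-6 K/W
R_outer film = 1/(h_o·A) = 1/(9.73×13.6) = 0.007557 K/W
Sum of the known resistances R_other = 0.007558 K/W
Required total resistance R_tot = ΔT/Q_allow = 51/3710 = 0.01375 K/W
R_mineral wool = R_tot − R_other = 0.006188 K/W
L = R·k·A = 0.006188×0.0388×13.6

L ≈ 3.27 mm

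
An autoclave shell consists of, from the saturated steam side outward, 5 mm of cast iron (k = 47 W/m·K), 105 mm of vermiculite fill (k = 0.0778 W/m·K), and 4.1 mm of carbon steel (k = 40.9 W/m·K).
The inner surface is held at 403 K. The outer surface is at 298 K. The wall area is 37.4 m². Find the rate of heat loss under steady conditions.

Using the resistance-network approach (series):
R_cast iron = L/(kA) = 0.005/(47×37.4) = 2.844×10^-6 K/W
R_vermiculite fill = L/(kA) = 0.105/(0.0778×37.4) = 0.03609 K/W
R_carbon steel = L/(kA) = 0.0041/(40.9×37.4) = 2.68×10^-6 K/W
R_total = 0.03609 K/W
Q = ΔT / R_total = 105 / 0.03609

Q ≈ 2910 W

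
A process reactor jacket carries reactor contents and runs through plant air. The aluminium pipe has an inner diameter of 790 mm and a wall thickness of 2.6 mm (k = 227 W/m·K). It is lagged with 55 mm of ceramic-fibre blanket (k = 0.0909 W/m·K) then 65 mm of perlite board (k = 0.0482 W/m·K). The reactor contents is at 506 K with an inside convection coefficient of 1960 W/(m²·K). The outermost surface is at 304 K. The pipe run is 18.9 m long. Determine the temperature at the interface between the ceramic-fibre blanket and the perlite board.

Cylindrical conduction, so R = ln(r₂/r₁)/(2πkL) per layer, in series:
R_inner film = 1/(h_i·2πr₁L) = 1/(1960×2π×0.395×18.9) = 1.088×10^-5 K/W
R_aluminium pipe wall = ln(397.6/395)/(2π×227×18.9) = 2.434×10^-7 K/W
R_ceramic-fibre blanket = ln(452.6/397.6)/(2π×0.0909×18.9) = 0.012 K/W
R_perlite board = ln(517.6/452.6)/(2π×0.0482×18.9) = 0.02344 K/W
R_total = 0.03546 K/W
Q = ΔT/R_total = 202/0.03546
Q = 5700 W
T_interface = T_inner − Q·ΣR(inner→interface) = 506 − 5700×0.01201

T ≈ 438 K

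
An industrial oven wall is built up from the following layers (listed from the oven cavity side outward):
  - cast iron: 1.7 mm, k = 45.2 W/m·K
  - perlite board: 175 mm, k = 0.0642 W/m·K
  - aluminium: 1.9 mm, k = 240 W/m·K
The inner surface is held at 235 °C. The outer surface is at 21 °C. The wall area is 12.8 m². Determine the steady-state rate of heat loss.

Q ≈ 1000 W

Series thermal resistances:
R_cast iron = L/(kA) = 0.0017/(45.2×12.8) = 2.938×10^-6 K/W
R_perlite board = L/(kA) = 0.175/(0.0642×12.8) = 0.213 K/W
R_aluminium = L/(kA) = 0.0019/(240×12.8) = 6.185×10^-7 K/W
R_total = 0.213 K/W
Q = ΔT / R_total = 214 / 0.213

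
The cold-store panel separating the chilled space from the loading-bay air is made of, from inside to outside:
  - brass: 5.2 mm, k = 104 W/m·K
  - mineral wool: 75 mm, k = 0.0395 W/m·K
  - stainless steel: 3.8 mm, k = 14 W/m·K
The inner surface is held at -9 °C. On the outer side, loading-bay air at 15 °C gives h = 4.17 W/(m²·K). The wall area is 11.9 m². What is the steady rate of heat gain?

Q ≈ 134 W

Treating each layer as a thermal resistance in series:
R_brass = L/(kA) = 0.0052/(104×11.9) = 4.202×10^-6 K/W
R_mineral wool = L/(kA) = 0.075/(0.0395×11.9) = 0.1596 K/W
R_stainless steel = L/(kA) = 0.0038/(14×11.9) = 2.281×10^-5 K/W
R_outer film = 1/(h_o·A) = 1/(4.17×11.9) = 0.02015 K/W
R_total = 0.1797 K/W
Q = ΔT / R_total = 24 / 0.1797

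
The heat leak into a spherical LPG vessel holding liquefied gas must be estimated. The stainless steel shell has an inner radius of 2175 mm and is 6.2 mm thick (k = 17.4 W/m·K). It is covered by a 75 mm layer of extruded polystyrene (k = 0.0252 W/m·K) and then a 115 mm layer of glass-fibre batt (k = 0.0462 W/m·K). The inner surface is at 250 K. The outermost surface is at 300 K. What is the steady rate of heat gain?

Radial (spherical) resistances in series:
R_stainless steel shell = (1/2.175 − 1/2.1812)/(4π×17.4) = 5.977×10^-6 K/W
R_extruded polystyrene = (1/2.1812 − 1/2.2562)/(4π×0.0252) = 0.04813 K/W
R_glass-fibre batt = (1/2.2562 − 1/2.3712)/(4π×0.0462) = 0.03703 K/W
R_total = 0.08516 K/W
Q = ΔT/R_total = 50/0.08516

Q ≈ 587 W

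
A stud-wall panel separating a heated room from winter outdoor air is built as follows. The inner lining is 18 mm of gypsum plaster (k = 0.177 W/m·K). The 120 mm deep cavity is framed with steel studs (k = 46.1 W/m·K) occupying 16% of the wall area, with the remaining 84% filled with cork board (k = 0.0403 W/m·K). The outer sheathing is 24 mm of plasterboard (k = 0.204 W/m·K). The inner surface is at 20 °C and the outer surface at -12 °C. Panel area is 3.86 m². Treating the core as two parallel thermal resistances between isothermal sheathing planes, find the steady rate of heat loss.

Sheathing layers in series; stud and cavity paths in parallel between them.
R_inner = 0.018/(0.177×3.86) = 0.02635 K/W
R_stud  = 0.12/(46.1×0.16×3.86) = 0.004215 K/W
R_cav   = 0.12/(0.0403×0.84×3.86) = 0.9184 K/W
1/R_core = 1/R_stud + 1/R_cav → R_core = 0.004196 K/W
R_outer = 0.024/(0.204×3.86) = 0.03048 K/W
R_total = 0.06102 K/W
Q = ΔT/R_total = 32/0.06102

Q ≈ 524 W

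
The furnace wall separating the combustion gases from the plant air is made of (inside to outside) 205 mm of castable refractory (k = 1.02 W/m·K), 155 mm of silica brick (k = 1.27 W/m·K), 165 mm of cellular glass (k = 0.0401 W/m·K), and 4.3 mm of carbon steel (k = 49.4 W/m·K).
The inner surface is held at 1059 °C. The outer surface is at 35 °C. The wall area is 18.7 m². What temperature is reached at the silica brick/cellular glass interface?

T ≈ 984 °C

Model the wall as resistances in series:
R_castable refractory = L/(kA) = 0.205/(1.02×18.7) = 0.01075 K/W
R_silica brick = L/(kA) = 0.155/(1.27×18.7) = 0.006527 K/W
R_cellular glass = L/(kA) = 0.165/(0.0401×18.7) = 0.22 K/W
R_carbon steel = L/(kA) = 0.0043/(49.4×18.7) = 4.655×10^-6 K/W
R_total = 0.2373 K/W;  Q = ΔT/R_total = 1024/0.2373 = 4315 W
T_interface = T_inner − Q·ΣR(inner→interface) = 1059 − 4310×0.01727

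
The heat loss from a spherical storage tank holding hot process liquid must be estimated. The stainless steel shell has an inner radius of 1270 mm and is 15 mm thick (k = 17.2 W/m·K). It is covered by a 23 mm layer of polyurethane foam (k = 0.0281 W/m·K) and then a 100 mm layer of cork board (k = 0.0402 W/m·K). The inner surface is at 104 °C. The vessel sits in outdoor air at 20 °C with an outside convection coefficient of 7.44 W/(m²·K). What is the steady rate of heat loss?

For a spherical shell R = (1/r₁ − 1/r₂)/(4πk); film R = 1/(h·4πr²). In series:
R_stainless steel shell = (1/1.27 − 1/1.285)/(4π×17.2) = 4.253×10^-5 K/W
R_polyurethane foam = (1/1.285 − 1/1.308)/(4π×0.0281) = 0.03875 K/W
R_cork board = (1/1.308 − 1/1.408)/(4π×0.0402) = 0.1075 K/W
R_outer film = 1/(h·4πr_o²) = 1/(7.44×4π×1.408²) = 0.005395 K/W
R_total = 0.1517 K/W
Q = ΔT/R_total = 84/0.1517

Q ≈ 554 W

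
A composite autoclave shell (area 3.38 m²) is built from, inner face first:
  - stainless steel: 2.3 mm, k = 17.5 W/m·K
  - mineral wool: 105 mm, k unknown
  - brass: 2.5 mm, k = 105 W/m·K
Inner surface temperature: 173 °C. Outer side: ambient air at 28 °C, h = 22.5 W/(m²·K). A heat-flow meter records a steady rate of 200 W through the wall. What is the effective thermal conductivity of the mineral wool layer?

k ≈ 0.0436 W/(m·K)

Thermal resistances in series:
R_stainless steel = L/(kA) = 0.0023/(17.5×3.38) = 3.888×10^-5 K/W
R_brass = L/(kA) = 0.0025/(105×3.38) = 7.044×10^-6 K/W
R_outer film = 1/(h_o·A) = 1/(22.5×3.38) = 0.01315 K/W
Sum of known resistances R_other = 0.0132 K/W
Total R = ΔT/Q = 145/200 = 0.725 K/W
R_mineral wool = R_total − R_other = 0.7118 K/W
k = L/(R·A) = 0.105/(0.7118×3.38)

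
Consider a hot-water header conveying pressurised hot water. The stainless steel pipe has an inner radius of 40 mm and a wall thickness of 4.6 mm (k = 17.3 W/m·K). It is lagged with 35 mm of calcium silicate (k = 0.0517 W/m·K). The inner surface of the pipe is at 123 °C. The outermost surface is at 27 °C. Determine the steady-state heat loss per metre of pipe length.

Per-layer cylindrical resistances, series-summed:
R_stainless steel pipe wall = ln(44.6/40)/(2π×17.3×1) = 0.001001 K/W
R_calcium silicate = ln(79.6/44.6)/(2π×0.0517×1) = 1.783 K/W
R_total = 1.784 K/W
Q = ΔT/R_total = 96/1.784

q′ ≈ 53.8 W/m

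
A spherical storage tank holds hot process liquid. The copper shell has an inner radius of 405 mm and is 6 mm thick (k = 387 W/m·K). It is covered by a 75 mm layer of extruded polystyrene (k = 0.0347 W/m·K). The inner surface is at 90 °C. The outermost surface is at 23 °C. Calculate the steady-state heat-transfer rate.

Spherical conduction: R = (1/r_in − 1/r_out)/(4πk) per layer; series-sum.
R_copper shell = (1/0.405 − 1/0.411)/(4π×387) = 7.412×10^-6 K/W
R_extruded polystyrene = (1/0.411 − 1/0.486)/(4π×0.0347) = 0.8611 K/W
R_total = 0.8611 K/W
Q = ΔT/R_total = 67/0.8611

Q ≈ 77.8 W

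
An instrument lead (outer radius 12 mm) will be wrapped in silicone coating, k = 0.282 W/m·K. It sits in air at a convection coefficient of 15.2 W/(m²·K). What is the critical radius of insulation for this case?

r_cr ≈ 18.6 mm

For a cylinder r_cr = k/h = 0.282/15.2
r_cr = 18.6 mm; since the bare radius (12 mm) is below r_cr, adding a thin layer of insulation will *increase* heat loss.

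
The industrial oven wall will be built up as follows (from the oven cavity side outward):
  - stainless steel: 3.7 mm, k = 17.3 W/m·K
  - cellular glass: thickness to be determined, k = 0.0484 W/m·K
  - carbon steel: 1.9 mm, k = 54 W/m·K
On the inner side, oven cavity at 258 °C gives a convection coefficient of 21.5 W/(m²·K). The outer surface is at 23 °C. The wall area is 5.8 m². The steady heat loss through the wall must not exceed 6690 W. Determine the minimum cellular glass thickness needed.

L ≈ 7.6 mm

Model the wall as resistances in series:
R_inner film = 1/(h_i·A) = 1/(21.5×5.8) = 0.008019 K/W
R_stainless steel = L/(kA) = 0.0037/(17.3×5.8) = 3.687×10^-5 K/W
R_carbon steel = L/(kA) = 0.0019/(54×5.8) = 6.066×10^-6 K/W
Sum of the known resistances R_other = 0.008062 K/W
Required total resistance R_tot = ΔT/Q_allow = 235/6690 = 0.03513 K/W
R_cellular glass = R_tot − R_other = 0.02706 K/W
L = R·k·A = 0.02706×0.0484×5.8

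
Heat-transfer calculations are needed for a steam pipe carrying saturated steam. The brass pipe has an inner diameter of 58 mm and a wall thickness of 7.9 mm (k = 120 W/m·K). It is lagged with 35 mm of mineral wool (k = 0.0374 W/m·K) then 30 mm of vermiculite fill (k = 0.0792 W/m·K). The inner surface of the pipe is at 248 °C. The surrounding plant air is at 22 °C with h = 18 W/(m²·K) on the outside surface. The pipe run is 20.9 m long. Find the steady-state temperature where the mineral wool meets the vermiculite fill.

T ≈ 71.1 °C

For a radial system each layer contributes R = ln(r_out/r_in)/(2πkL); films add R = 1/(hA).
R_brass pipe wall = ln(36.9/29)/(2π×120×20.9) = 1.529×10^-5 K/W
R_mineral wool = ln(71.9/36.9)/(2π×0.0374×20.9) = 0.1358 K/W
R_vermiculite fill = ln(101.9/71.9)/(2π×0.0792×20.9) = 0.03353 K/W
R_outer film = 1/(h_o·2πr_oL) = 1/(18×2π×0.1019×20.9) = 0.004152 K/W
R_total = 0.1735 K/W
Q = ΔT/R_total = 226/0.1735
Q = 1300 W
T_interface = T_inner − Q·ΣR(inner→interface) = 248 − 1300×0.1358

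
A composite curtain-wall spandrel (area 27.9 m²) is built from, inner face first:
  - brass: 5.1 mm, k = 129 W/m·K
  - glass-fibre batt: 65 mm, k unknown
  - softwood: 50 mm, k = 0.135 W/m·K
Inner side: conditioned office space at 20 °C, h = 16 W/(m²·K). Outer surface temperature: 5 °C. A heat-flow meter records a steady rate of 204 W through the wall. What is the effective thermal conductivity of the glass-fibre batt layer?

Model the wall as resistances in series:
R_inner film = 1/(h_i·A) = 1/(16×27.9) = 0.00224 K/W
R_brass = L/(kA) = 0.0051/(129×27.9) = 1.417×10^-6 K/W
R_softwood = L/(kA) = 0.05/(0.135×27.9) = 0.01327 K/W
Sum of known resistances R_other = 0.01552 K/W
Total R = ΔT/Q = 15/204 = 0.07353 K/W
R_glass-fibre batt = R_total − R_other = 0.05801 K/W
k = L/(R·A) = 0.065/(0.05801×27.9)

k ≈ 0.0402 W/(m·K)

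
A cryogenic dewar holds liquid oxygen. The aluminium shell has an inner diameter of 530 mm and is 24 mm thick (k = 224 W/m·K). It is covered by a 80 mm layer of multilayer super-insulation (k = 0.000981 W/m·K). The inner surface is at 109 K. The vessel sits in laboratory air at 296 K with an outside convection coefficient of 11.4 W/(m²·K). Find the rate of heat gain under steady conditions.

Each spherical layer contributes R = (1/r_i − 1/r_o)/(4πk):
R_aluminium shell = (1/0.265 − 1/0.289)/(4π×224) = 1.113×10^-4 K/W
R_multilayer super-insulation = (1/0.289 − 1/0.369)/(4π×0.000981) = 60.85 K/W
R_outer film = 1/(h·4πr_o²) = 1/(11.4×4π×0.369²) = 0.05127 K/W
R_total = 60.91 K/W
Q = ΔT/R_total = 187/60.91

Q ≈ 3.07 W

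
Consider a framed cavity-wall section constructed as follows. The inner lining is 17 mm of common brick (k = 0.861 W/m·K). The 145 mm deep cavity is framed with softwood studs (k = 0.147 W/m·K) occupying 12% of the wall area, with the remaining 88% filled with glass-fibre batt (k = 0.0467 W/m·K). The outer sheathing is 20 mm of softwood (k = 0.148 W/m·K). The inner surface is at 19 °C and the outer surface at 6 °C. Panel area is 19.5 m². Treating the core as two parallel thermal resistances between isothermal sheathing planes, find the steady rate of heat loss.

Sheathing layers in series; stud and cavity paths in parallel between them.
R_inner = 0.017/(0.861×19.5) = 0.001013 K/W
R_stud  = 0.145/(0.147×0.12×19.5) = 0.4215 K/W
R_cav   = 0.145/(0.0467×0.88×19.5) = 0.1809 K/W
1/R_core = 1/R_stud + 1/R_cav → R_core = 0.1266 K/W
R_outer = 0.02/(0.148×19.5) = 0.00693 K/W
R_total = 0.1345 K/W
Q = ΔT/R_total = 13/0.1345

Q ≈ 96.6 W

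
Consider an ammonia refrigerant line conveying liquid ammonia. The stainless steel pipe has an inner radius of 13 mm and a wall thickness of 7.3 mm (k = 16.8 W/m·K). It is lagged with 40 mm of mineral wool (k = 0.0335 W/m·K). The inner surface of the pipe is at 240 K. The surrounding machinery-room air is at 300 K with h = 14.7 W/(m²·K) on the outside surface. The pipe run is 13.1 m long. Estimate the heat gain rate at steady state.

Q ≈ 147 W

Treating each annulus and film as a series resistance:
R_stainless steel pipe wall = ln(20.3/13)/(2π×16.8×13.1) = 3.223×10^-4 K/W
R_mineral wool = ln(60.3/20.3)/(2π×0.0335×13.1) = 0.3948 K/W
R_outer film = 1/(h_o·2πr_oL) = 1/(14.7×2π×0.0603×13.1) = 0.01371 K/W
R_total = 0.4089 K/W
Q = ΔT/R_total = 60/0.4089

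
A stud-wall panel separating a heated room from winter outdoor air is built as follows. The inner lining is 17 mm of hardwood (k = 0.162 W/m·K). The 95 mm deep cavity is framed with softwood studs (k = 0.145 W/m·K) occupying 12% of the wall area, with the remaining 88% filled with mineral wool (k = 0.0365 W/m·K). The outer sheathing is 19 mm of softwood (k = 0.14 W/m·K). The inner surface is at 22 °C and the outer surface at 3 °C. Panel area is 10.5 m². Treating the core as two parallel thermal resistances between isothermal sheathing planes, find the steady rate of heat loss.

Q ≈ 92.4 W

Sheathing layers in series; stud and cavity paths in parallel between them.
R_inner = 0.017/(0.162×10.5) = 0.009994 K/W
R_stud  = 0.095/(0.145×0.12×10.5) = 0.52 K/W
R_cav   = 0.095/(0.0365×0.88×10.5) = 0.2817 K/W
1/R_core = 1/R_stud + 1/R_cav → R_core = 0.1827 K/W
R_outer = 0.019/(0.14×10.5) = 0.01293 K/W
R_total = 0.2056 K/W
Q = ΔT/R_total = 19/0.2056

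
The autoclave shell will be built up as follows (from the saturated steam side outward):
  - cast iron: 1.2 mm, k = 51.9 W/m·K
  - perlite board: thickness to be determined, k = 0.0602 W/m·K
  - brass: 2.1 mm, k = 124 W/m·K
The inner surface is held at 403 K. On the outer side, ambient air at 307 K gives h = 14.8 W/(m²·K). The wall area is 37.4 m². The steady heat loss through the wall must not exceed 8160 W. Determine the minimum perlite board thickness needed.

L ≈ 22.4 mm

Thermal resistances in series:
R_cast iron = L/(kA) = 0.0012/(51.9×37.4) = 6.182×10^-7 K/W
R_brass = L/(kA) = 0.0021/(124×37.4) = 4.528×10^-7 K/W
R_outer film = 1/(h_o·A) = 1/(14.8×37.4) = 0.001807 K/W
Sum of the known resistances R_other = 0.001808 K/W
Required total resistance R_tot = ΔT/Q_allow = 96/8160 = 0.01176 K/W
R_perlite board = R_tot − R_other = 0.009957 K/W
L = R·k·A = 0.009957×0.0602×37.4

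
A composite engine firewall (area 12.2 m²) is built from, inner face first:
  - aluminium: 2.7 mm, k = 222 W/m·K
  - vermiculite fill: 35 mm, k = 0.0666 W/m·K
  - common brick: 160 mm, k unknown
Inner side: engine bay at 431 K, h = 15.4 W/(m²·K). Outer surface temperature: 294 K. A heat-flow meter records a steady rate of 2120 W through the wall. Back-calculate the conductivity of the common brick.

k ≈ 0.808 W/(m·K)

Series thermal resistances:
R_inner film = 1/(h_i·A) = 1/(15.4×12.2) = 0.005323 K/W
R_aluminium = L/(kA) = 0.0027/(222×12.2) = 9.969×10^-7 K/W
R_vermiculite fill = L/(kA) = 0.035/(0.0666×12.2) = 0.04308 K/W
Sum of known resistances R_other = 0.0484 K/W
Total R = ΔT/Q = 137/2120 = 0.06462 K/W
R_common brick = R_total − R_other = 0.01622 K/W
k = L/(R·A) = 0.16/(0.01622×12.2)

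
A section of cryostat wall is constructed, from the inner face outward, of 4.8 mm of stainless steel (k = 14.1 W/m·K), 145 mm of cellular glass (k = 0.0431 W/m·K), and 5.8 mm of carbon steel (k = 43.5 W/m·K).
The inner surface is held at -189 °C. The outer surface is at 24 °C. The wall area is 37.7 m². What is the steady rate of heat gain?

Q ≈ 2390 W

Using the resistance-network approach (series):
R_stainless steel = L/(kA) = 0.0048/(14.1×37.7) = 9.03×10^-6 K/W
R_cellular glass = L/(kA) = 0.145/(0.0431×37.7) = 0.08924 K/W
R_carbon steel = L/(kA) = 0.0058/(43.5×37.7) = 3.537×10^-6 K/W
R_total = 0.08925 K/W
Q = ΔT / R_total = 213 / 0.08925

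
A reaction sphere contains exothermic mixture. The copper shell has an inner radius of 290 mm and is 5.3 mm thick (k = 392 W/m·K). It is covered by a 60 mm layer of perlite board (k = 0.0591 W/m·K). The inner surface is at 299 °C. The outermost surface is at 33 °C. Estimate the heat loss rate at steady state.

Q ≈ 345 W

Radial (spherical) resistances in series:
R_copper shell = (1/0.29 − 1/0.2953)/(4π×392) = 1.256×10^-5 K/W
R_perlite board = (1/0.2953 − 1/0.3553)/(4π×0.0591) = 0.77 K/W
R_total = 0.77 K/W
Q = ΔT/R_total = 266/0.77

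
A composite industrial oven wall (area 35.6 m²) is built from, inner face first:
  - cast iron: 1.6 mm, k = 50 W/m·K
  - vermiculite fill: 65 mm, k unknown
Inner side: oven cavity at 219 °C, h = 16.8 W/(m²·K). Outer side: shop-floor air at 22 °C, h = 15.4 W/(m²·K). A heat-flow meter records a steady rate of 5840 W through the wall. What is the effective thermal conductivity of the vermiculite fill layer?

Series thermal resistances:
R_inner film = 1/(h_i·A) = 1/(16.8×35.6) = 0.001672 K/W
R_cast iron = L/(kA) = 0.0016/(50×35.6) = 8.989×10^-7 K/W
R_outer film = 1/(h_o·A) = 1/(15.4×35.6) = 0.001824 K/W
Sum of known resistances R_other = 0.003497 K/W
Total R = ΔT/Q = 197/5840 = 0.03373 K/W
R_vermiculite fill = R_total − R_other = 0.03024 K/W
k = L/(R·A) = 0.065/(0.03024×35.6)

k ≈ 0.0604 W/(m·K)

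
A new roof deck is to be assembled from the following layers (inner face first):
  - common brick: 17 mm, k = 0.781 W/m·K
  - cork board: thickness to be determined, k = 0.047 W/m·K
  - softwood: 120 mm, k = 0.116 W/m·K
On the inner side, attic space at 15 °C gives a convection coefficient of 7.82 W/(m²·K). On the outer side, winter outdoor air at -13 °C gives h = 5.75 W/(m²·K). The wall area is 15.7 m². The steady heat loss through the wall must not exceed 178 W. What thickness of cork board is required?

L ≈ 52.2 mm

Using the resistance-network approach (series):
R_inner film = 1/(h_i·A) = 1/(7.82×15.7) = 0.008145 K/W
R_common brick = L/(kA) = 0.017/(0.781×15.7) = 0.001386 K/W
R_softwood = L/(kA) = 0.12/(0.116×15.7) = 0.06589 K/W
R_outer film = 1/(h_o·A) = 1/(5.75×15.7) = 0.01108 K/W
Sum of the known resistances R_other = 0.0865 K/W
Required total resistance R_tot = ΔT/Q_allow = 28/178 = 0.1573 K/W
R_cork board = R_tot − R_other = 0.0708 K/W
L = R·k·A = 0.0708×0.047×15.7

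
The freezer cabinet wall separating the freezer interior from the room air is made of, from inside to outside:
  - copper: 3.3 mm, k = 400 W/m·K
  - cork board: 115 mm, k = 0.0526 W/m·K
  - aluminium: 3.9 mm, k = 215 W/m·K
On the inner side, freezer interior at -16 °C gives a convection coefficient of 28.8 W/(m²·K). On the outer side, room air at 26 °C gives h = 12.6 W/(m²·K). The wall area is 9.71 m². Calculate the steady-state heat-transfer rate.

Thermal resistances in series:
R_inner film = 1/(h_i·A) = 1/(28.8×9.71) = 0.003576 K/W
R_copper = L/(kA) = 0.0033/(400×9.71) = 8.496×10^-7 K/W
R_cork board = L/(kA) = 0.115/(0.0526×9.71) = 0.2252 K/W
R_aluminium = L/(kA) = 0.0039/(215×9.71) = 1.868×10^-6 K/W
R_outer film = 1/(h_o·A) = 1/(12.6×9.71) = 0.008174 K/W
R_total = 0.2369 K/W
Q = ΔT / R_total = 42 / 0.2369

Q ≈ 177 W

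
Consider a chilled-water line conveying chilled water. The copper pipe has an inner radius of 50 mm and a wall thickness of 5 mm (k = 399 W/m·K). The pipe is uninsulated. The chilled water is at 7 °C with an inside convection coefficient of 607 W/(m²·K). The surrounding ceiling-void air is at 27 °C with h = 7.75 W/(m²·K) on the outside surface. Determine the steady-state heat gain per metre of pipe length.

Radial resistances (cylindrical: R_cond = ln(r_o/r_i)/(2πkL), R_conv = 1/(h·2πrL)):
R_inner film = 1/(h_i·2πr₁L) = 1/(607×2π×0.05×1) = 0.005244 K/W
R_copper pipe wall = ln(55/50)/(2π×399×1) = 3.802×10^-5 K/W
R_outer film = 1/(h_o·2πr_oL) = 1/(7.75×2π×0.055×1) = 0.3734 K/W
R_total = 0.3787 K/W
Q = ΔT/R_total = 20/0.3787

q′ ≈ 52.8 W/m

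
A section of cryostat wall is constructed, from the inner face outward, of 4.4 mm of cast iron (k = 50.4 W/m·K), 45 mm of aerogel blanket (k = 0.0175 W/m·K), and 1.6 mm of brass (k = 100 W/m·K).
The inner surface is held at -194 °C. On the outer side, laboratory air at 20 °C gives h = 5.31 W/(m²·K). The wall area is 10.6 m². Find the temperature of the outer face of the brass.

T ≈ 5.4 °C

Using the resistance-network approach (series):
R_cast iron = L/(kA) = 0.0044/(50.4×10.6) = 8.236×10^-6 K/W
R_aerogel blanket = L/(kA) = 0.045/(0.0175×10.6) = 0.2426 K/W
R_brass = L/(kA) = 0.0016/(100×10.6) = 1.509×10^-6 K/W
R_outer film = 1/(h_o·A) = 1/(5.31×10.6) = 0.01777 K/W
R_total = 0.2604 K/W;  Q = ΔT/R_total = 214/0.2604 = 821.9 W
T_interface = T_inner + Q·ΣR(inner→interface) = -194 + 822×0.2426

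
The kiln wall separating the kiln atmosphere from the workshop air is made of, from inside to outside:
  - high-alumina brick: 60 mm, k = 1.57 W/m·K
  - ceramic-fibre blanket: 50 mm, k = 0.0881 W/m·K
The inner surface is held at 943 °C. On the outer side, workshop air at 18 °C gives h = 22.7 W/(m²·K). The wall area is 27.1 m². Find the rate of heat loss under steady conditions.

Q ≈ 38600 W

Using the resistance-network approach (series):
R_high-alumina brick = L/(kA) = 0.06/(1.57×27.1) = 0.00141 K/W
R_ceramic-fibre blanket = L/(kA) = 0.05/(0.0881×27.1) = 0.02094 K/W
R_outer film = 1/(h_o·A) = 1/(22.7×27.1) = 0.001626 K/W
R_total = 0.02398 K/W
Q = ΔT / R_total = 925 / 0.02398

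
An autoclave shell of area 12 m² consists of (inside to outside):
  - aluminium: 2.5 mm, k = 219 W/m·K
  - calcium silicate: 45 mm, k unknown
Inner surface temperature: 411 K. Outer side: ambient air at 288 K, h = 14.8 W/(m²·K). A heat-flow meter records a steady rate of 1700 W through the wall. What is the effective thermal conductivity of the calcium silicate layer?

Thermal resistances in series:
R_aluminium = L/(kA) = 0.0025/(219×12) = 9.513×10^-7 K/W
R_outer film = 1/(h_o·A) = 1/(14.8×12) = 0.005631 K/W
Sum of known resistances R_other = 0.005632 K/W
Total R = ΔT/Q = 123/1700 = 0.07235 K/W
R_calcium silicate = R_total − R_other = 0.06672 K/W
k = L/(R·A) = 0.045/(0.06672×12)

k ≈ 0.0562 W/(m·K)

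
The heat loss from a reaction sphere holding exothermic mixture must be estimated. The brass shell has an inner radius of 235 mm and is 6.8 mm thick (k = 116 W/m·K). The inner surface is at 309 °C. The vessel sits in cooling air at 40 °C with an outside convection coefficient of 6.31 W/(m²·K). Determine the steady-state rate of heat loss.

Q ≈ 1250 W

Spherical conduction: R = (1/r_in − 1/r_out)/(4πk) per layer; series-sum.
R_brass shell = (1/0.235 − 1/0.2418)/(4π×116) = 8.21×10^-5 K/W
R_outer film = 1/(h·4πr_o²) = 1/(6.31×4π×0.2418²) = 0.2157 K/W
R_total = 0.2158 K/W
Q = ΔT/R_total = 269/0.2158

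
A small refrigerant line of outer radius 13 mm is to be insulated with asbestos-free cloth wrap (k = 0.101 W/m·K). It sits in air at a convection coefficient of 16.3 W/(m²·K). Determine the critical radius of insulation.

r_cr ≈ 6.2 mm

For a cylinder r_cr = k/h = 0.101/16.3
r_cr = 6.2 mm; since the bare radius (13 mm) is above r_cr, any added insulation will reduce heat loss.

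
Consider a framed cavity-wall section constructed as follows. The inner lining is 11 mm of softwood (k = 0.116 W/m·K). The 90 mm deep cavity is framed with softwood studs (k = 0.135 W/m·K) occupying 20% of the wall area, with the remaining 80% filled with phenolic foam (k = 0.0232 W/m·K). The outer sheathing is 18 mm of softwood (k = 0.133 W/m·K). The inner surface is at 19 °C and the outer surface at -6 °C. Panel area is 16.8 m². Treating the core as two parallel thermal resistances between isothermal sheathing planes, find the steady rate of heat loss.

Q ≈ 190 W

Sheathing layers in series; stud and cavity paths in parallel between them.
R_inner = 0.011/(0.116×16.8) = 0.005644 K/W
R_stud  = 0.09/(0.135×0.2×16.8) = 0.1984 K/W
R_cav   = 0.09/(0.0232×0.8×16.8) = 0.2886 K/W
1/R_core = 1/R_stud + 1/R_cav → R_core = 0.1176 K/W
R_outer = 0.018/(0.133×16.8) = 0.008056 K/W
R_total = 0.1313 K/W
Q = ΔT/R_total = 25/0.1313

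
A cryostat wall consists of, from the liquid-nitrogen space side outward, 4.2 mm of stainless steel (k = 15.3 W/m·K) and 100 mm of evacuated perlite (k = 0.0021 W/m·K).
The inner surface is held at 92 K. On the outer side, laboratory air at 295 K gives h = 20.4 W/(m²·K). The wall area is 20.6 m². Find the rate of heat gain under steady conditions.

Series thermal resistances:
R_stainless steel = L/(kA) = 0.0042/(15.3×20.6) = 1.333×10^-5 K/W
R_evacuated perlite = L/(kA) = 0.1/(0.0021×20.6) = 2.312 K/W
R_outer film = 1/(h_o·A) = 1/(20.4×20.6) = 0.00238 K/W
R_total = 2.314 K/W
Q = ΔT / R_total = 203 / 2.314

Q ≈ 87.7 W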